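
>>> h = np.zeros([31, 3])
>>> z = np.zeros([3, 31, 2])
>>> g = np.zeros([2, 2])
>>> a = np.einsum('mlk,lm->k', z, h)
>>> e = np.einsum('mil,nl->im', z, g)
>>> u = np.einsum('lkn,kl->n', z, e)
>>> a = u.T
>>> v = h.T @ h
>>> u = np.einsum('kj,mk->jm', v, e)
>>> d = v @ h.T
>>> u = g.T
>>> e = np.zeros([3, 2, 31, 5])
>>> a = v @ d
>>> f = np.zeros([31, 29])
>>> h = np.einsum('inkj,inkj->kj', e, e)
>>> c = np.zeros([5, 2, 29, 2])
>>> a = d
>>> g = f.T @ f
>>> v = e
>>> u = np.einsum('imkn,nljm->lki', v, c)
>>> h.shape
(31, 5)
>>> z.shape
(3, 31, 2)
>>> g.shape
(29, 29)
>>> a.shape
(3, 31)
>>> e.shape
(3, 2, 31, 5)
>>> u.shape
(2, 31, 3)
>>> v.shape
(3, 2, 31, 5)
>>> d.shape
(3, 31)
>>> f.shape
(31, 29)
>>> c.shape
(5, 2, 29, 2)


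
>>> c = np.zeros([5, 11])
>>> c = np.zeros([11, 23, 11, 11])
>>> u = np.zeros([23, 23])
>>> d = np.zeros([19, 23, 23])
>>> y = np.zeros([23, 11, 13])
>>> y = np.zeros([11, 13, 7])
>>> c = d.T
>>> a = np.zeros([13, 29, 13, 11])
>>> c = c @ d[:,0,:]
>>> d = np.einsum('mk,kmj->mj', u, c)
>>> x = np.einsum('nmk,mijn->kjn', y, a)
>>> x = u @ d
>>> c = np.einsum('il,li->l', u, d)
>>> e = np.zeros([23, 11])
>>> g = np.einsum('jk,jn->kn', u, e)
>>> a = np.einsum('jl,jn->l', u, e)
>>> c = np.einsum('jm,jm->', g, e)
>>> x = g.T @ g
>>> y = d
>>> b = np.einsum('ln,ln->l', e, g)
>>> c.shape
()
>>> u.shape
(23, 23)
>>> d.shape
(23, 23)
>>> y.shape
(23, 23)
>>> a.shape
(23,)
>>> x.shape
(11, 11)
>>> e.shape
(23, 11)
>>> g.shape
(23, 11)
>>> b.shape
(23,)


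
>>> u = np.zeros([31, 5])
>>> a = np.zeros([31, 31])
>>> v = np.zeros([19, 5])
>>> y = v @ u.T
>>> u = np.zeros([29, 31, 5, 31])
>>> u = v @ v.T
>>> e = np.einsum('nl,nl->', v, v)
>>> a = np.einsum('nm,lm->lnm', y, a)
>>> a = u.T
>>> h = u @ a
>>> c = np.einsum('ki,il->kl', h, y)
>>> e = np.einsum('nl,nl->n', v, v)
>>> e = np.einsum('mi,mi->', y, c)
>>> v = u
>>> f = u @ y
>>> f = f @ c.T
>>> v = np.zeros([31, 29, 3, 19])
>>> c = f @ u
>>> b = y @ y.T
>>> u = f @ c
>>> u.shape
(19, 19)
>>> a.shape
(19, 19)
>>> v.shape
(31, 29, 3, 19)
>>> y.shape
(19, 31)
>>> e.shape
()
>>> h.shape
(19, 19)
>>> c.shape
(19, 19)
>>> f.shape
(19, 19)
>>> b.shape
(19, 19)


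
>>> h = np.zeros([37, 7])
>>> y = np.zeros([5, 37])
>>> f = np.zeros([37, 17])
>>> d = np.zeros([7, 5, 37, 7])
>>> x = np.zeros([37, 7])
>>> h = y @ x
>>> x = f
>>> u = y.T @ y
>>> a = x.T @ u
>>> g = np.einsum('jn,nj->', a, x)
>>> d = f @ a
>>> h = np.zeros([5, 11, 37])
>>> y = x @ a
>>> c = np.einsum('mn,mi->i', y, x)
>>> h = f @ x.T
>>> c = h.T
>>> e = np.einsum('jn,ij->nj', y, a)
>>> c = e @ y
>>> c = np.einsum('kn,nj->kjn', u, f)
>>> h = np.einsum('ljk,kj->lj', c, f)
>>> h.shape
(37, 17)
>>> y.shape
(37, 37)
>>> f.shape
(37, 17)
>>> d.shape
(37, 37)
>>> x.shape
(37, 17)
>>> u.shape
(37, 37)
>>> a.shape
(17, 37)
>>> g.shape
()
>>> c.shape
(37, 17, 37)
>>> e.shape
(37, 37)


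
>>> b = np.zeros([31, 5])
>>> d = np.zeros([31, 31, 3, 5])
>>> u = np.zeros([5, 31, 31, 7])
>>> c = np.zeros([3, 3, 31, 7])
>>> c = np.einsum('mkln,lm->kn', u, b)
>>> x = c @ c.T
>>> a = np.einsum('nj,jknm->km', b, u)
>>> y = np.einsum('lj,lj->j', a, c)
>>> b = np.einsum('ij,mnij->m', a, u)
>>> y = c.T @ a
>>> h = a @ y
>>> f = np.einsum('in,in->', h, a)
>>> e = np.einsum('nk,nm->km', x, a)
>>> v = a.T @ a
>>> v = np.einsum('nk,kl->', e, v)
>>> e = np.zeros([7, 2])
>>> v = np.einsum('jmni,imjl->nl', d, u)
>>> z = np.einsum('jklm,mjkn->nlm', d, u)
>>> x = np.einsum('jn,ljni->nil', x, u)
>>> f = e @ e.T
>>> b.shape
(5,)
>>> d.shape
(31, 31, 3, 5)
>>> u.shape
(5, 31, 31, 7)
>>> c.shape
(31, 7)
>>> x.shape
(31, 7, 5)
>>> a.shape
(31, 7)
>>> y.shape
(7, 7)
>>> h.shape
(31, 7)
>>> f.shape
(7, 7)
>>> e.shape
(7, 2)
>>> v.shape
(3, 7)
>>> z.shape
(7, 3, 5)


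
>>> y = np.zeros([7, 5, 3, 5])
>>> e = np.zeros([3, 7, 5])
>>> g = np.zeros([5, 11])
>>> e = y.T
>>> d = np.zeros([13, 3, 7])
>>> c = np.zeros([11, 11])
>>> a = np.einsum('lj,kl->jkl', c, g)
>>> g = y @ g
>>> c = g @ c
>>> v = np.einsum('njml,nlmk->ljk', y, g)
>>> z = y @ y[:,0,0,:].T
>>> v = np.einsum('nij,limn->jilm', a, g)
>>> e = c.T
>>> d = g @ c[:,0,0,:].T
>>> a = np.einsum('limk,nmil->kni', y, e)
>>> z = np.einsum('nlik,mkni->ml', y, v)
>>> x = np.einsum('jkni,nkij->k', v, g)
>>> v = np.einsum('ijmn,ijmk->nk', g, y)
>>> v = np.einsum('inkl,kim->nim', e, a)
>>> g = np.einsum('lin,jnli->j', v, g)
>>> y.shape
(7, 5, 3, 5)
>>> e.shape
(11, 3, 5, 7)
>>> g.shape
(7,)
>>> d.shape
(7, 5, 3, 7)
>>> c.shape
(7, 5, 3, 11)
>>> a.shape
(5, 11, 5)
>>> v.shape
(3, 11, 5)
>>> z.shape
(11, 5)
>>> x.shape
(5,)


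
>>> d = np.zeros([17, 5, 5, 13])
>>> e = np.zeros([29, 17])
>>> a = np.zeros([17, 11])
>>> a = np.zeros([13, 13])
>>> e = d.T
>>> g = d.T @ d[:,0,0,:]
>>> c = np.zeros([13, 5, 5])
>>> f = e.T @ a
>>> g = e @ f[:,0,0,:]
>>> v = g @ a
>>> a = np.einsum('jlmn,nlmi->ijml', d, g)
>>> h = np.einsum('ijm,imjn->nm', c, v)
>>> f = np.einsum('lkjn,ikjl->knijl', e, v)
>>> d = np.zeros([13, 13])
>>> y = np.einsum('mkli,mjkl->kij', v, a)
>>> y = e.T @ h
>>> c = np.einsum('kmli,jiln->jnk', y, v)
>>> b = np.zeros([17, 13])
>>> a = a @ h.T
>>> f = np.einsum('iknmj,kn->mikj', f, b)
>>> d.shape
(13, 13)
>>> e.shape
(13, 5, 5, 17)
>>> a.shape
(13, 17, 5, 13)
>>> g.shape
(13, 5, 5, 13)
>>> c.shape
(13, 13, 17)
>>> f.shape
(5, 5, 17, 13)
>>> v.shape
(13, 5, 5, 13)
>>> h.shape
(13, 5)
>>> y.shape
(17, 5, 5, 5)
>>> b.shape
(17, 13)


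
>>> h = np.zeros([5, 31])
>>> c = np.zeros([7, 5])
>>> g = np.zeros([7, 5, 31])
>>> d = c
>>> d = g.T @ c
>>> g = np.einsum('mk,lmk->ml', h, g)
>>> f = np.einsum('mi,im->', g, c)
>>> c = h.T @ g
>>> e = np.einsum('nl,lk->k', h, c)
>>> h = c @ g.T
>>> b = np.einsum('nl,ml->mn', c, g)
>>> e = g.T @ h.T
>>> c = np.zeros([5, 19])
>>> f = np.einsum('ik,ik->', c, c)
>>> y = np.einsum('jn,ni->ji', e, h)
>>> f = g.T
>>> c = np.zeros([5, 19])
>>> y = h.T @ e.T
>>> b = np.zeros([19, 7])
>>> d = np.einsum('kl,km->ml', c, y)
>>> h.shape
(31, 5)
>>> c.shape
(5, 19)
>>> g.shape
(5, 7)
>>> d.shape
(7, 19)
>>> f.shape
(7, 5)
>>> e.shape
(7, 31)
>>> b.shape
(19, 7)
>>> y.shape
(5, 7)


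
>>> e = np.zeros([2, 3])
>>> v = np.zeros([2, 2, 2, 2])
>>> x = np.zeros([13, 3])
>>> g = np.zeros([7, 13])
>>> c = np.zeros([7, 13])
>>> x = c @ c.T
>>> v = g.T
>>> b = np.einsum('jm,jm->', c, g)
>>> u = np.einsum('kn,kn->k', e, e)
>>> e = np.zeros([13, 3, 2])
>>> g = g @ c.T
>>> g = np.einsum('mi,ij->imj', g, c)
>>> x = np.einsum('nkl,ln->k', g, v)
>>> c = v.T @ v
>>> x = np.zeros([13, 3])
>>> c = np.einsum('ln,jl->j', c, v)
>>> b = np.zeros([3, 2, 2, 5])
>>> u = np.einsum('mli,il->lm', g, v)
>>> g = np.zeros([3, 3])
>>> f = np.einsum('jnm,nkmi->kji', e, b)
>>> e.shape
(13, 3, 2)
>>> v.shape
(13, 7)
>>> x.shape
(13, 3)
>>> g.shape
(3, 3)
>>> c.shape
(13,)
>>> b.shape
(3, 2, 2, 5)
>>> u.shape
(7, 7)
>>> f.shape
(2, 13, 5)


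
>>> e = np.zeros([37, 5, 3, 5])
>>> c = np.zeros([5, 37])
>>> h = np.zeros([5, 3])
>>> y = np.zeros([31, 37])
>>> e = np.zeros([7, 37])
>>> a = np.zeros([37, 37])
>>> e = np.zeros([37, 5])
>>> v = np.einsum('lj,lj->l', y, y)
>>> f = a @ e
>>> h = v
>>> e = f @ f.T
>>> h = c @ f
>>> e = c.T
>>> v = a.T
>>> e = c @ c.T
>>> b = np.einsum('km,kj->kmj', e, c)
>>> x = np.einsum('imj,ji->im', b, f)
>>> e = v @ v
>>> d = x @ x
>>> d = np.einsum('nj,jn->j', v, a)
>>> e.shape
(37, 37)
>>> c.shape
(5, 37)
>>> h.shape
(5, 5)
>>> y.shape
(31, 37)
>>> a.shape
(37, 37)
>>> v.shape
(37, 37)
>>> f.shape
(37, 5)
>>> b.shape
(5, 5, 37)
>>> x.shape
(5, 5)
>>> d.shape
(37,)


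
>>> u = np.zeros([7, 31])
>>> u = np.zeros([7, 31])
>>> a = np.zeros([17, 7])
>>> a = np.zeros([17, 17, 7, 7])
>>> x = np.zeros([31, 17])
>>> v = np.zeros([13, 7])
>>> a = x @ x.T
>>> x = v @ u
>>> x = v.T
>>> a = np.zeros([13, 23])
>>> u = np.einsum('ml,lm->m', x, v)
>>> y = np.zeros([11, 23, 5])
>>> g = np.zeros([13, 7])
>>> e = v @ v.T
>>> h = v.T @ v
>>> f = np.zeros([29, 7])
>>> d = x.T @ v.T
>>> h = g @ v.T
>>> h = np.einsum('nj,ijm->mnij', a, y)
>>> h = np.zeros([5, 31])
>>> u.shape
(7,)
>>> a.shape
(13, 23)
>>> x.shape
(7, 13)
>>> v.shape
(13, 7)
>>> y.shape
(11, 23, 5)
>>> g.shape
(13, 7)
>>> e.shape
(13, 13)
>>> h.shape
(5, 31)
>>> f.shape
(29, 7)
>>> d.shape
(13, 13)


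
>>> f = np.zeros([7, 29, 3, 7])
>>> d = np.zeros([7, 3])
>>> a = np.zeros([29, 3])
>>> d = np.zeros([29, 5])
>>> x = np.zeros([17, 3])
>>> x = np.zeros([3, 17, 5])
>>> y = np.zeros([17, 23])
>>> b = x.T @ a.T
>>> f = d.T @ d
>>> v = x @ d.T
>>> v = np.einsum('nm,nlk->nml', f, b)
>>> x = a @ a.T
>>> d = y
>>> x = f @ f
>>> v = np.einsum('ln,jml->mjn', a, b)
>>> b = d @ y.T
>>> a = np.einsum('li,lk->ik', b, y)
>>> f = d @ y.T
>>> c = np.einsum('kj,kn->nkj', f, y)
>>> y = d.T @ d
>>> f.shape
(17, 17)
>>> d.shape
(17, 23)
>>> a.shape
(17, 23)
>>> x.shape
(5, 5)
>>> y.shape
(23, 23)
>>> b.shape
(17, 17)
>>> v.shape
(17, 5, 3)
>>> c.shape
(23, 17, 17)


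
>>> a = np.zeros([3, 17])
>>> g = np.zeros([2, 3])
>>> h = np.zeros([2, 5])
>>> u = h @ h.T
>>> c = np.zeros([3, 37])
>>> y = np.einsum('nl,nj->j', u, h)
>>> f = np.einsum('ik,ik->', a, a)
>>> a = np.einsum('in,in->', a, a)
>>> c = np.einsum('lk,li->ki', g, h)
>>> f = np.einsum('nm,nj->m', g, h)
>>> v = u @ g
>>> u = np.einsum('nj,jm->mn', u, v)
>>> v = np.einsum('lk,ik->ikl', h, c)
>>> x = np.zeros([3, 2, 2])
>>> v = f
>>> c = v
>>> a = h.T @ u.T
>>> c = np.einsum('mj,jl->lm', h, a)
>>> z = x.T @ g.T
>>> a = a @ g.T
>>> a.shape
(5, 2)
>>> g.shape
(2, 3)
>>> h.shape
(2, 5)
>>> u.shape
(3, 2)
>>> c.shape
(3, 2)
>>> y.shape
(5,)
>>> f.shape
(3,)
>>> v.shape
(3,)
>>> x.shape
(3, 2, 2)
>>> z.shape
(2, 2, 2)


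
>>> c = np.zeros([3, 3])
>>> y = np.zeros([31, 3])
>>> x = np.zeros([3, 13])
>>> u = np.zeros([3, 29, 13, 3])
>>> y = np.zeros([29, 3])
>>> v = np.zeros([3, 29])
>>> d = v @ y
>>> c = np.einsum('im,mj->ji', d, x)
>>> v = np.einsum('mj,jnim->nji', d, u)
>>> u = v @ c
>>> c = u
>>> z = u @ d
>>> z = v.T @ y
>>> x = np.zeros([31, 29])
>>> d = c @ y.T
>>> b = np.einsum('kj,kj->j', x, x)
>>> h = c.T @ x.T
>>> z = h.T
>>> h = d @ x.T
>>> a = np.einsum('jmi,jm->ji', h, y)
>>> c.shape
(29, 3, 3)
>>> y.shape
(29, 3)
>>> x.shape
(31, 29)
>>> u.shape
(29, 3, 3)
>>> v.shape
(29, 3, 13)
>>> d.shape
(29, 3, 29)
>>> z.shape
(31, 3, 3)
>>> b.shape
(29,)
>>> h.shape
(29, 3, 31)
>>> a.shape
(29, 31)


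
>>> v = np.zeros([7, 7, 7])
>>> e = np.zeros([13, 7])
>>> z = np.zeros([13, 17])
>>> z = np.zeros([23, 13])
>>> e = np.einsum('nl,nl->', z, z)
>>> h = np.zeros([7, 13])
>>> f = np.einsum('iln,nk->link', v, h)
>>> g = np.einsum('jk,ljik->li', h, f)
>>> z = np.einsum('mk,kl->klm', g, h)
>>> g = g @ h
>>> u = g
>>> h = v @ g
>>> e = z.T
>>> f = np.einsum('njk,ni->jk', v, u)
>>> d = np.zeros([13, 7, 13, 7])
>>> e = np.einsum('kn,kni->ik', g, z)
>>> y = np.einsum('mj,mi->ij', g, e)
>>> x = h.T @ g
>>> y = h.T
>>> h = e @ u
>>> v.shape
(7, 7, 7)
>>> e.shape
(7, 7)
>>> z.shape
(7, 13, 7)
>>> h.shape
(7, 13)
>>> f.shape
(7, 7)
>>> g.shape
(7, 13)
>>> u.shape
(7, 13)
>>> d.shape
(13, 7, 13, 7)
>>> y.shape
(13, 7, 7)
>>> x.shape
(13, 7, 13)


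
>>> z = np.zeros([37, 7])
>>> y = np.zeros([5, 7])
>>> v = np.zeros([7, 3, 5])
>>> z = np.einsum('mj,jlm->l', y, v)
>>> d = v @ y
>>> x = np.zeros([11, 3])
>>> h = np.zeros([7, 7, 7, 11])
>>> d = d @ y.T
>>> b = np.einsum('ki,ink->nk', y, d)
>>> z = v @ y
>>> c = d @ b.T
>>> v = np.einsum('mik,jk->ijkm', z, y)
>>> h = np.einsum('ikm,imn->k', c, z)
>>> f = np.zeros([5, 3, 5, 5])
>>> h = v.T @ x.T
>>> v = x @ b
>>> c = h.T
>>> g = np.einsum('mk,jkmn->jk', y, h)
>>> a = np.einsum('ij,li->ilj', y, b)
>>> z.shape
(7, 3, 7)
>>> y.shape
(5, 7)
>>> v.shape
(11, 5)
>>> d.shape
(7, 3, 5)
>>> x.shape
(11, 3)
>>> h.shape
(7, 7, 5, 11)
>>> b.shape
(3, 5)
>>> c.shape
(11, 5, 7, 7)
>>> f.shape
(5, 3, 5, 5)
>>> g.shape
(7, 7)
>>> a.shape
(5, 3, 7)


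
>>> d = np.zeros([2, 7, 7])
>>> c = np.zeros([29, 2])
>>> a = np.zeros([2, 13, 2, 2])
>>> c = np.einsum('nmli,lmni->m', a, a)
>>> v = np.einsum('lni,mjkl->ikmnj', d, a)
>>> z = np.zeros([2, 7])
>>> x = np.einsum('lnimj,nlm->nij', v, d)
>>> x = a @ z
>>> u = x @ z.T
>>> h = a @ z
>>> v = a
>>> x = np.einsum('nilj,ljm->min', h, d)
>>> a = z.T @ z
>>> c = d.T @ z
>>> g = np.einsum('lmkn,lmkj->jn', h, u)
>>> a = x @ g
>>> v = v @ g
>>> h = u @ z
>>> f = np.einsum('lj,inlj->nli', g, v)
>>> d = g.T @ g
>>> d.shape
(7, 7)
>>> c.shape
(7, 7, 7)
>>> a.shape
(7, 13, 7)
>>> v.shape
(2, 13, 2, 7)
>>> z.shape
(2, 7)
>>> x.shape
(7, 13, 2)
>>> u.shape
(2, 13, 2, 2)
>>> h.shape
(2, 13, 2, 7)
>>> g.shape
(2, 7)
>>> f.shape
(13, 2, 2)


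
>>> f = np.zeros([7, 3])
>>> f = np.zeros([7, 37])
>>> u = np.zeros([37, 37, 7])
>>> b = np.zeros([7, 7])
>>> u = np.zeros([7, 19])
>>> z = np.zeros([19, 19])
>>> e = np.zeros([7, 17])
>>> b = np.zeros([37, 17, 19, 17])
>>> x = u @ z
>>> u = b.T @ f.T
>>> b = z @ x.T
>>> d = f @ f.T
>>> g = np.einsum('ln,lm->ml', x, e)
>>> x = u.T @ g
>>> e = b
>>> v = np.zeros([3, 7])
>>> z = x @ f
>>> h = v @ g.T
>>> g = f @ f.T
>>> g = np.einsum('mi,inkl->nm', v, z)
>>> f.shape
(7, 37)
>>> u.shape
(17, 19, 17, 7)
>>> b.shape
(19, 7)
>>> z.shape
(7, 17, 19, 37)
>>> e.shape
(19, 7)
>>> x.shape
(7, 17, 19, 7)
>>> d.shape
(7, 7)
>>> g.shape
(17, 3)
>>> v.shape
(3, 7)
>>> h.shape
(3, 17)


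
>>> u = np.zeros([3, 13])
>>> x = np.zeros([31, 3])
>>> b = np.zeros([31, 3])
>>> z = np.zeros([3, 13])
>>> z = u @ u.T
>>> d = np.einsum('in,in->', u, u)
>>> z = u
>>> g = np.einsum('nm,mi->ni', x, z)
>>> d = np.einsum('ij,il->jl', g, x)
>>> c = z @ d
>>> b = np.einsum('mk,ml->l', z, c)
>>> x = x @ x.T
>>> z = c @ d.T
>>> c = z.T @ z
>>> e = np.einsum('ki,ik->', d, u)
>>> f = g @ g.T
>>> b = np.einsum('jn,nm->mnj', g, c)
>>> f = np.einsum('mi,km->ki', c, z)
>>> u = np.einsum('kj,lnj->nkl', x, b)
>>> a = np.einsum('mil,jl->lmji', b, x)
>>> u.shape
(13, 31, 13)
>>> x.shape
(31, 31)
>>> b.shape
(13, 13, 31)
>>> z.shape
(3, 13)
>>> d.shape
(13, 3)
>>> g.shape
(31, 13)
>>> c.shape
(13, 13)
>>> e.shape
()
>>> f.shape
(3, 13)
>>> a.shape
(31, 13, 31, 13)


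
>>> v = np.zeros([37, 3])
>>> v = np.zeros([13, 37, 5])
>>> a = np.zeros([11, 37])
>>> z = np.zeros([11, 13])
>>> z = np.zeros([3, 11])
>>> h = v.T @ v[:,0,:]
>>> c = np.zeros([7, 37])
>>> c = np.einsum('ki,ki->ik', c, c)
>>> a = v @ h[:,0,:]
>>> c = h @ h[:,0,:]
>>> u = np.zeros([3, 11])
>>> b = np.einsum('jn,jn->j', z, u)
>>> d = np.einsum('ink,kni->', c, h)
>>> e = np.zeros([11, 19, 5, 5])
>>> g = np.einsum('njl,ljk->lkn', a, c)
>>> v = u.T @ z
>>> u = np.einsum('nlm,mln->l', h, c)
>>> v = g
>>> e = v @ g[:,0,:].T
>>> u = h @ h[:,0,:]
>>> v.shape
(5, 5, 13)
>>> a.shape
(13, 37, 5)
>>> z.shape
(3, 11)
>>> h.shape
(5, 37, 5)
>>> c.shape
(5, 37, 5)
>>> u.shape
(5, 37, 5)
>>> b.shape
(3,)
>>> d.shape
()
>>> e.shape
(5, 5, 5)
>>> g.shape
(5, 5, 13)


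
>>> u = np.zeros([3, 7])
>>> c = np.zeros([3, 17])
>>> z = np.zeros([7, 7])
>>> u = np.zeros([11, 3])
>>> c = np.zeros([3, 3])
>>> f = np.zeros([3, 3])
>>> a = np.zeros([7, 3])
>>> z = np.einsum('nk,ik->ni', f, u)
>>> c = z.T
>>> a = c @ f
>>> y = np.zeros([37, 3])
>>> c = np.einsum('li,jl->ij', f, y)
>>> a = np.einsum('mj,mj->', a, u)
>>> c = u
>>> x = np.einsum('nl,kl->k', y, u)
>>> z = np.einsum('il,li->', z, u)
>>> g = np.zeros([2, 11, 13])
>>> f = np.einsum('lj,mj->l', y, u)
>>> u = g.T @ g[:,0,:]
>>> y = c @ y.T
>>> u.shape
(13, 11, 13)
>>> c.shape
(11, 3)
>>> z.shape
()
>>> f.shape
(37,)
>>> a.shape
()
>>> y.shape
(11, 37)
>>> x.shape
(11,)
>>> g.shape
(2, 11, 13)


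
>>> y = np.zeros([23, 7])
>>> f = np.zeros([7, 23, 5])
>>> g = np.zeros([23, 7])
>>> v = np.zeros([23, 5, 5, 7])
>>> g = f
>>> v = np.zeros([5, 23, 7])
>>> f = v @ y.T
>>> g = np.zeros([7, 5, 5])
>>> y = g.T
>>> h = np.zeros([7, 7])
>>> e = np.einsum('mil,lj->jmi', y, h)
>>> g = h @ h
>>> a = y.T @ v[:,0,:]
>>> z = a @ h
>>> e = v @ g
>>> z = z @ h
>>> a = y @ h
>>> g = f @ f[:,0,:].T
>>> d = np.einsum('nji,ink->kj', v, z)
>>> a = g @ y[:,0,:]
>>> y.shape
(5, 5, 7)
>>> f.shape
(5, 23, 23)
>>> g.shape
(5, 23, 5)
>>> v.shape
(5, 23, 7)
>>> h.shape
(7, 7)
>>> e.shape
(5, 23, 7)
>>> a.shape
(5, 23, 7)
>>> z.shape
(7, 5, 7)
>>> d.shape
(7, 23)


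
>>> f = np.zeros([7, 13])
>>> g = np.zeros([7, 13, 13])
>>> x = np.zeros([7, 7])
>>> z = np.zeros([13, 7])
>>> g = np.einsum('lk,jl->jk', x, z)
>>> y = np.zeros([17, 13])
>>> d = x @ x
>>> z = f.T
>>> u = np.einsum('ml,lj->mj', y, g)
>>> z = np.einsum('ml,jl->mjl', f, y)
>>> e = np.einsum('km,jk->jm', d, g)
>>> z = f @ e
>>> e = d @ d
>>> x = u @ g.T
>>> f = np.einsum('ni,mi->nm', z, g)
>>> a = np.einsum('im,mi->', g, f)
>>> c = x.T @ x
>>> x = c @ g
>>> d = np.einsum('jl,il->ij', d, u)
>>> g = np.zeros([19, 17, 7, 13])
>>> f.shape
(7, 13)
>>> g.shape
(19, 17, 7, 13)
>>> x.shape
(13, 7)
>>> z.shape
(7, 7)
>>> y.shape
(17, 13)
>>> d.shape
(17, 7)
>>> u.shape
(17, 7)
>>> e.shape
(7, 7)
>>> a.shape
()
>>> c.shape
(13, 13)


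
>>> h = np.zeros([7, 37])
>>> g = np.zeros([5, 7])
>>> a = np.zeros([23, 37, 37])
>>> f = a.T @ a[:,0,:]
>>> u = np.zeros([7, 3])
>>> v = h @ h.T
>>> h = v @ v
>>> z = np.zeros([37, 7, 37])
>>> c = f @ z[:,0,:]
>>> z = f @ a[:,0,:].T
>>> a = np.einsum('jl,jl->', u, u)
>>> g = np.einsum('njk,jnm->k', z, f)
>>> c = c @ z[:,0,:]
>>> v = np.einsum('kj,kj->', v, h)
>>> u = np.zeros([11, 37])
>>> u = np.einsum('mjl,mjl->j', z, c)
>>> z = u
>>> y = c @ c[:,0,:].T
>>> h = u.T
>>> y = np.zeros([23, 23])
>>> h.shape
(37,)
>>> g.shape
(23,)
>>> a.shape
()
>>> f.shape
(37, 37, 37)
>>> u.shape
(37,)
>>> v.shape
()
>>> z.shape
(37,)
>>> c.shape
(37, 37, 23)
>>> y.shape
(23, 23)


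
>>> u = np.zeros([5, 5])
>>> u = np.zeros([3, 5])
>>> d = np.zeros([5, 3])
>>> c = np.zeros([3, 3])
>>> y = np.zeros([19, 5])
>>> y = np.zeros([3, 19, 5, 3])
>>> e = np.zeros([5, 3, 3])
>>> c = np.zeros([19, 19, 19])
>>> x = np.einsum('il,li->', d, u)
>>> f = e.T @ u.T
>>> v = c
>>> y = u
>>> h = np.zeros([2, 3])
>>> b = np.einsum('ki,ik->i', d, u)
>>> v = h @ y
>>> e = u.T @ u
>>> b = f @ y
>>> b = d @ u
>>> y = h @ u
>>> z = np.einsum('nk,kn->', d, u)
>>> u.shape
(3, 5)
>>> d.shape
(5, 3)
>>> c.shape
(19, 19, 19)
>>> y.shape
(2, 5)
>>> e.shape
(5, 5)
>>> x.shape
()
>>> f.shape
(3, 3, 3)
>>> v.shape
(2, 5)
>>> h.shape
(2, 3)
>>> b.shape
(5, 5)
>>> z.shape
()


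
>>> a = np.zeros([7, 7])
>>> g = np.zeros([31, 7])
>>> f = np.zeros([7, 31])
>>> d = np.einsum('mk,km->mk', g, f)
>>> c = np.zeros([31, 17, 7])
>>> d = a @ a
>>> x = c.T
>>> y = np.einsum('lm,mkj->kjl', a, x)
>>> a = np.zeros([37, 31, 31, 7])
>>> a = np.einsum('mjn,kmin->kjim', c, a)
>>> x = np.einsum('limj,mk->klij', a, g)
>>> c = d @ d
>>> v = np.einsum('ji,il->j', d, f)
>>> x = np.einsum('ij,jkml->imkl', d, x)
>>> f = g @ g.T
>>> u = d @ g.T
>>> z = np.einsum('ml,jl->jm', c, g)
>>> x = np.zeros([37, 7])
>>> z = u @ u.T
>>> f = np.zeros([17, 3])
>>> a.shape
(37, 17, 31, 31)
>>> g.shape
(31, 7)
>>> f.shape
(17, 3)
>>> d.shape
(7, 7)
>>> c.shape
(7, 7)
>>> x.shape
(37, 7)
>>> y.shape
(17, 31, 7)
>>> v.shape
(7,)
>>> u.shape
(7, 31)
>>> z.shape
(7, 7)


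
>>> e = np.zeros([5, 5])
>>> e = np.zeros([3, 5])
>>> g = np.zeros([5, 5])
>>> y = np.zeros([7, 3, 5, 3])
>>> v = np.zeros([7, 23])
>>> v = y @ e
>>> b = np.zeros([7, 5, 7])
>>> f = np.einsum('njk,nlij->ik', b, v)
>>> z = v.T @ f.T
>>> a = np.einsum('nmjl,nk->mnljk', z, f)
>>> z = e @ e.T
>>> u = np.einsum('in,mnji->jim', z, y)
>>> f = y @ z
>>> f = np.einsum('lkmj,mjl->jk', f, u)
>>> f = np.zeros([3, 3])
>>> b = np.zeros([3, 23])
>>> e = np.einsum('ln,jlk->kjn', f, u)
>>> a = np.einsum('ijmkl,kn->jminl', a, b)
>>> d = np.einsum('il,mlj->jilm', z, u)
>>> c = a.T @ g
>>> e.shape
(7, 5, 3)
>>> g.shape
(5, 5)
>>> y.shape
(7, 3, 5, 3)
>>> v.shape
(7, 3, 5, 5)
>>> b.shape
(3, 23)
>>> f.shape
(3, 3)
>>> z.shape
(3, 3)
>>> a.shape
(5, 5, 5, 23, 7)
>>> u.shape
(5, 3, 7)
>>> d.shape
(7, 3, 3, 5)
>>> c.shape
(7, 23, 5, 5, 5)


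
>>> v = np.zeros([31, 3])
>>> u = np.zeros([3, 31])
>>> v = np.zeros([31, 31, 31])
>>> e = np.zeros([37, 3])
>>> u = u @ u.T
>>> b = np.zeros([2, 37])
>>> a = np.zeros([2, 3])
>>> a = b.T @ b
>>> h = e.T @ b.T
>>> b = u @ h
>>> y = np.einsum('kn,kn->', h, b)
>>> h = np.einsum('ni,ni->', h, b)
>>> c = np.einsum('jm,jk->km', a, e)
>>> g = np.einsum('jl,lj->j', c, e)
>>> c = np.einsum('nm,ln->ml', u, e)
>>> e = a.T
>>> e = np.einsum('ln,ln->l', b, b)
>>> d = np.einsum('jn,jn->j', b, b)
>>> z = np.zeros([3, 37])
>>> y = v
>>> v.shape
(31, 31, 31)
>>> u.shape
(3, 3)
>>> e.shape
(3,)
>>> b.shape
(3, 2)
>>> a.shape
(37, 37)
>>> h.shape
()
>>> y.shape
(31, 31, 31)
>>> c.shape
(3, 37)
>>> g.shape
(3,)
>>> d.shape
(3,)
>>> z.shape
(3, 37)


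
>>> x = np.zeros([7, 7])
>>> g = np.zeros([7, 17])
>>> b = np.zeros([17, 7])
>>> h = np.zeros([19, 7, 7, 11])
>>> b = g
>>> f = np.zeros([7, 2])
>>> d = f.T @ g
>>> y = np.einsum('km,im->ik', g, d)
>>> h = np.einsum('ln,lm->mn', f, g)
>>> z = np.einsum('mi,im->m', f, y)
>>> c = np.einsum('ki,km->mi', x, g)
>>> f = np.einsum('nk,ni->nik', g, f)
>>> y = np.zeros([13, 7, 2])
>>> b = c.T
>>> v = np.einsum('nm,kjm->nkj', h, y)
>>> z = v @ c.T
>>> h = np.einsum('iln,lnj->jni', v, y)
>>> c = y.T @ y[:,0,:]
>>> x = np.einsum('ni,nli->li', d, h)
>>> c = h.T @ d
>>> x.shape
(7, 17)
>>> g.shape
(7, 17)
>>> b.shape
(7, 17)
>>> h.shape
(2, 7, 17)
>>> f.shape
(7, 2, 17)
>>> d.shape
(2, 17)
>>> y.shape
(13, 7, 2)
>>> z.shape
(17, 13, 17)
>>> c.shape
(17, 7, 17)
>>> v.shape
(17, 13, 7)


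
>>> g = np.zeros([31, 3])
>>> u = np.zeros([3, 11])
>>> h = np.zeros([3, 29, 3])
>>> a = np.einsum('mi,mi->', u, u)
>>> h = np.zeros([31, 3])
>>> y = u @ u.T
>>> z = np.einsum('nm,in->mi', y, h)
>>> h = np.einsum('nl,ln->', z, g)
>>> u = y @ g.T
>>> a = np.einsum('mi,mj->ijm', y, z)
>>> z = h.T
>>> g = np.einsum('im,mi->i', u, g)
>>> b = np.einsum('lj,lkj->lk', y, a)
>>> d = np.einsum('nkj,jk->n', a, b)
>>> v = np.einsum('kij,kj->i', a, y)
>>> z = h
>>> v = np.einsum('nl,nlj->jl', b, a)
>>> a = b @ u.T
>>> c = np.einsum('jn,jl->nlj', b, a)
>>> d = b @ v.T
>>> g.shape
(3,)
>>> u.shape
(3, 31)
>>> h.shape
()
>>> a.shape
(3, 3)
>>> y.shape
(3, 3)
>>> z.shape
()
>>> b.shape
(3, 31)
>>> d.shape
(3, 3)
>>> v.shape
(3, 31)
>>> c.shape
(31, 3, 3)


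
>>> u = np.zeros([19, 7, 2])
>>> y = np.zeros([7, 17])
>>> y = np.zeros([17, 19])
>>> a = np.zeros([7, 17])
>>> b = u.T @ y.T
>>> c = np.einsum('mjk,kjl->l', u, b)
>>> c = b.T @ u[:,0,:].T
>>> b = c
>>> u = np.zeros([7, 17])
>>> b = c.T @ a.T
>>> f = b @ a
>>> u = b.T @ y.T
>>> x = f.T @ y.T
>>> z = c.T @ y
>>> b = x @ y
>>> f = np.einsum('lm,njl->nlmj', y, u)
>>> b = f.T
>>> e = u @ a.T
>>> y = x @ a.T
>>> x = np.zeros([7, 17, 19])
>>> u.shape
(7, 7, 17)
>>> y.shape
(17, 7, 7)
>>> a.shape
(7, 17)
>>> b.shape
(7, 19, 17, 7)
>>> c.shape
(17, 7, 19)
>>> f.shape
(7, 17, 19, 7)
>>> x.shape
(7, 17, 19)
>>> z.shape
(19, 7, 19)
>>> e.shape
(7, 7, 7)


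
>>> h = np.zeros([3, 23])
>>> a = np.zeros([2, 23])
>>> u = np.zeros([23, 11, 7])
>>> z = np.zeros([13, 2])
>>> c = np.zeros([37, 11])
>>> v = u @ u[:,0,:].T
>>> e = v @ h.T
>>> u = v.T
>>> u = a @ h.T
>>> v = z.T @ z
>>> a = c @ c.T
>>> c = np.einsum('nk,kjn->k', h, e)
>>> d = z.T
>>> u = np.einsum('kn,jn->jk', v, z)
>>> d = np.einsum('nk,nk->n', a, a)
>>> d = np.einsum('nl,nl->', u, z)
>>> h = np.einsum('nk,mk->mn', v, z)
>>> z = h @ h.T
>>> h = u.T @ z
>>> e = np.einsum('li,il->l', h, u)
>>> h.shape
(2, 13)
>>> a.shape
(37, 37)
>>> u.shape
(13, 2)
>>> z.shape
(13, 13)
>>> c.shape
(23,)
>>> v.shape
(2, 2)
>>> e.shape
(2,)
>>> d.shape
()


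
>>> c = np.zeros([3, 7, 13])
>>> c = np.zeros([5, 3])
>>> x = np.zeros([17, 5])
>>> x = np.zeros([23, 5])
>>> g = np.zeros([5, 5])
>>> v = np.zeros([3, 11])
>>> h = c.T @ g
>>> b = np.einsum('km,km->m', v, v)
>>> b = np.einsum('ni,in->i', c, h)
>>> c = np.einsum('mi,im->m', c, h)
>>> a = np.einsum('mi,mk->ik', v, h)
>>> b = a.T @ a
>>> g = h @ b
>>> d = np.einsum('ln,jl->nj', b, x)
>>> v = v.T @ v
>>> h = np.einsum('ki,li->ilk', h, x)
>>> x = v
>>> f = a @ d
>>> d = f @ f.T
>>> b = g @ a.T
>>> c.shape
(5,)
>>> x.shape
(11, 11)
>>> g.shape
(3, 5)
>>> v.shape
(11, 11)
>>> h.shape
(5, 23, 3)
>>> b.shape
(3, 11)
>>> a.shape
(11, 5)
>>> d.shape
(11, 11)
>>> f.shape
(11, 23)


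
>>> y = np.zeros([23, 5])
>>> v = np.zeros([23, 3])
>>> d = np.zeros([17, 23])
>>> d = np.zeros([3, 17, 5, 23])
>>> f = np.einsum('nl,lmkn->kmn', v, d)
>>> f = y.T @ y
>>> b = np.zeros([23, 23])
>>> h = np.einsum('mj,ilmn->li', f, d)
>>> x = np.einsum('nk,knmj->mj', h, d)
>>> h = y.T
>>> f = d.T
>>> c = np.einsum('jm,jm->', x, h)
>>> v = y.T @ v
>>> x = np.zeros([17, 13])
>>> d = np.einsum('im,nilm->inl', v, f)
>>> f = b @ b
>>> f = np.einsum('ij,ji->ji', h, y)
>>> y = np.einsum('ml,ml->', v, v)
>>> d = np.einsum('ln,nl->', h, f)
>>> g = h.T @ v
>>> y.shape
()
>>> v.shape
(5, 3)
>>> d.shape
()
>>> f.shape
(23, 5)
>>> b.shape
(23, 23)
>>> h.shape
(5, 23)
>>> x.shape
(17, 13)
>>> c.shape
()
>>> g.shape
(23, 3)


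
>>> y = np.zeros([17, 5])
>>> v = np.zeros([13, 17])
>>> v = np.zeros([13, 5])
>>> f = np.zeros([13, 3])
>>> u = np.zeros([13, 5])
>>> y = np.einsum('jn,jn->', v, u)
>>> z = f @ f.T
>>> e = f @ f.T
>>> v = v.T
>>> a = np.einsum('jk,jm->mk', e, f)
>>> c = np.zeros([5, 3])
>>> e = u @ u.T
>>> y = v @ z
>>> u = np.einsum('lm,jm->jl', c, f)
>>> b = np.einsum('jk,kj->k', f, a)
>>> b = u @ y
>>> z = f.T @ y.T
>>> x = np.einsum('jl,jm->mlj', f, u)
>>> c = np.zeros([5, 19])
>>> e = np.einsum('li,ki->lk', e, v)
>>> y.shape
(5, 13)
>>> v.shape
(5, 13)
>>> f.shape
(13, 3)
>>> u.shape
(13, 5)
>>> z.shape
(3, 5)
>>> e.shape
(13, 5)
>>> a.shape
(3, 13)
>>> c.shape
(5, 19)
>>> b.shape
(13, 13)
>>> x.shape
(5, 3, 13)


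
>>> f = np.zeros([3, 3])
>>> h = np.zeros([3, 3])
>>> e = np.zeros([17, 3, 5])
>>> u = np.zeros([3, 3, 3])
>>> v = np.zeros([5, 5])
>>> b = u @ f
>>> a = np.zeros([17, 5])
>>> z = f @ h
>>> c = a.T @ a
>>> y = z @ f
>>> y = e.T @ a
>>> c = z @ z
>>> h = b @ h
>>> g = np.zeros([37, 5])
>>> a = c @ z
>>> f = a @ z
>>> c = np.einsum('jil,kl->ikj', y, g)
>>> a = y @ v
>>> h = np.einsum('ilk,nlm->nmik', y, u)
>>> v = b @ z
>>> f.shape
(3, 3)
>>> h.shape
(3, 3, 5, 5)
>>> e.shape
(17, 3, 5)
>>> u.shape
(3, 3, 3)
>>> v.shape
(3, 3, 3)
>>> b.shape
(3, 3, 3)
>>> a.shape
(5, 3, 5)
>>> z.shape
(3, 3)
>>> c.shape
(3, 37, 5)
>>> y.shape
(5, 3, 5)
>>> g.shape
(37, 5)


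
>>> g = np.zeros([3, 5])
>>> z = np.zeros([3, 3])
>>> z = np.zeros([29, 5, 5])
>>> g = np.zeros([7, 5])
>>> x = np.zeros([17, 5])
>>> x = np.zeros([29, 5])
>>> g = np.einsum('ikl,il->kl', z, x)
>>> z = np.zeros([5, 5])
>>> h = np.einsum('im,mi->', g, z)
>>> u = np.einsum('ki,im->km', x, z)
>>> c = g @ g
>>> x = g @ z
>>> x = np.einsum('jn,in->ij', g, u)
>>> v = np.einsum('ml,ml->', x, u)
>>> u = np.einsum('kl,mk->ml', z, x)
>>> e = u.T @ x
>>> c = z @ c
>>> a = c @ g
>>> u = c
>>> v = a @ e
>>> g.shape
(5, 5)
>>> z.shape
(5, 5)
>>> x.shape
(29, 5)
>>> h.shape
()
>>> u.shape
(5, 5)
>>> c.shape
(5, 5)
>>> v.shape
(5, 5)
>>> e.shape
(5, 5)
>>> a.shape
(5, 5)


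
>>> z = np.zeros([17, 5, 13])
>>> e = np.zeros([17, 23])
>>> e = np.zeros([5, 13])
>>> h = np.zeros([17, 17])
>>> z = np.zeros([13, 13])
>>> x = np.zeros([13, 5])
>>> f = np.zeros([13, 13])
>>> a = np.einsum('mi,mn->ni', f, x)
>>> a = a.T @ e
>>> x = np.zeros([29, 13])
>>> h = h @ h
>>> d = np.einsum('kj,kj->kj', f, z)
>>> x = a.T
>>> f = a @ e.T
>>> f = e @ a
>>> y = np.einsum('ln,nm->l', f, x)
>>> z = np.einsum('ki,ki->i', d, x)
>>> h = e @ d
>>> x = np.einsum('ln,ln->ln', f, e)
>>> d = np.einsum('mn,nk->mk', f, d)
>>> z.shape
(13,)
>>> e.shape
(5, 13)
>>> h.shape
(5, 13)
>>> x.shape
(5, 13)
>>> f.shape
(5, 13)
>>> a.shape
(13, 13)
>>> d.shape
(5, 13)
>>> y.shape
(5,)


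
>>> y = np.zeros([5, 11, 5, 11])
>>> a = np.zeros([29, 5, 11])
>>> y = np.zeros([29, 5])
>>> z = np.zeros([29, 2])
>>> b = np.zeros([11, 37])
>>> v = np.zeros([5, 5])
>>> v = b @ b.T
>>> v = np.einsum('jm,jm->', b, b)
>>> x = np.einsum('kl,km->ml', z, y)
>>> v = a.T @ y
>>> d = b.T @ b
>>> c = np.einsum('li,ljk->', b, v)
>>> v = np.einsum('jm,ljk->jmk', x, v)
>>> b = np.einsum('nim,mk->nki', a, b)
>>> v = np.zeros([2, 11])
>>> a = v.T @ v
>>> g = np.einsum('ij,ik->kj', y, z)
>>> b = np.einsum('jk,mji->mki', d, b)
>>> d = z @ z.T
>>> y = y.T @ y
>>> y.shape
(5, 5)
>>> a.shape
(11, 11)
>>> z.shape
(29, 2)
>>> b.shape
(29, 37, 5)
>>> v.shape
(2, 11)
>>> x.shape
(5, 2)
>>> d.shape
(29, 29)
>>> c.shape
()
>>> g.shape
(2, 5)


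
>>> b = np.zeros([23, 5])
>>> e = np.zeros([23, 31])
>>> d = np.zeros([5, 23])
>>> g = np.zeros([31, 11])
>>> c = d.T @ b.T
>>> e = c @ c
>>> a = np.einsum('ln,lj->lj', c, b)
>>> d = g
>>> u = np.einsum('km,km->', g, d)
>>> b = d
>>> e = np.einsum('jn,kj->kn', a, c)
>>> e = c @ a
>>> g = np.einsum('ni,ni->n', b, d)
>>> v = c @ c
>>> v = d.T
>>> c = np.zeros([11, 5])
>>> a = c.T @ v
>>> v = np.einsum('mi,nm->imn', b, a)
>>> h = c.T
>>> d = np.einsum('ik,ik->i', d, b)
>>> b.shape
(31, 11)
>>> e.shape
(23, 5)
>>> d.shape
(31,)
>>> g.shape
(31,)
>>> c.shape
(11, 5)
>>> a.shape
(5, 31)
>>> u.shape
()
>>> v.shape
(11, 31, 5)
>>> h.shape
(5, 11)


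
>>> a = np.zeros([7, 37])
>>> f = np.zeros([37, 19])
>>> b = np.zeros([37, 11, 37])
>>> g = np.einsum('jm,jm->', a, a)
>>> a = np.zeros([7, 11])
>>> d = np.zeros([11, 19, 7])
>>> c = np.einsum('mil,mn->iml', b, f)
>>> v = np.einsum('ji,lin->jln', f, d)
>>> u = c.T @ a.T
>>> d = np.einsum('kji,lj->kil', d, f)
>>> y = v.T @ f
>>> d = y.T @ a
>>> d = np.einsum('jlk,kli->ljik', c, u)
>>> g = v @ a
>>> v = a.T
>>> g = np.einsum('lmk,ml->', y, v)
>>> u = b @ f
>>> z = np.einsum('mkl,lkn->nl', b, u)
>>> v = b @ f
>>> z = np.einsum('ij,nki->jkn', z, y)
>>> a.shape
(7, 11)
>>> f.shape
(37, 19)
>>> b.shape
(37, 11, 37)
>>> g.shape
()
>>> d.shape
(37, 11, 7, 37)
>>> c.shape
(11, 37, 37)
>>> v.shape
(37, 11, 19)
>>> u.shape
(37, 11, 19)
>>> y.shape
(7, 11, 19)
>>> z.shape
(37, 11, 7)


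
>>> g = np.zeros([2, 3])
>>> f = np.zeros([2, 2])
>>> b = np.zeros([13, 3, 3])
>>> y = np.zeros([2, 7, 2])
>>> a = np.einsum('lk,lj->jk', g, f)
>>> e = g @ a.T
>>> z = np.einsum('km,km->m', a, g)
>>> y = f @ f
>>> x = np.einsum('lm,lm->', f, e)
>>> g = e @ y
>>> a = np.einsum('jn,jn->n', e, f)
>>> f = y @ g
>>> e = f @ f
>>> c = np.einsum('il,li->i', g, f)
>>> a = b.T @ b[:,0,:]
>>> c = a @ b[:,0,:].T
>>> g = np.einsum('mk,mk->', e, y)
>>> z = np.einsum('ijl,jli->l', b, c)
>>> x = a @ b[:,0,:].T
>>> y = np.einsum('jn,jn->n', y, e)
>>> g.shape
()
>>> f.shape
(2, 2)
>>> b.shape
(13, 3, 3)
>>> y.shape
(2,)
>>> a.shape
(3, 3, 3)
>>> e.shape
(2, 2)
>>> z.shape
(3,)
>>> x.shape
(3, 3, 13)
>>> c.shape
(3, 3, 13)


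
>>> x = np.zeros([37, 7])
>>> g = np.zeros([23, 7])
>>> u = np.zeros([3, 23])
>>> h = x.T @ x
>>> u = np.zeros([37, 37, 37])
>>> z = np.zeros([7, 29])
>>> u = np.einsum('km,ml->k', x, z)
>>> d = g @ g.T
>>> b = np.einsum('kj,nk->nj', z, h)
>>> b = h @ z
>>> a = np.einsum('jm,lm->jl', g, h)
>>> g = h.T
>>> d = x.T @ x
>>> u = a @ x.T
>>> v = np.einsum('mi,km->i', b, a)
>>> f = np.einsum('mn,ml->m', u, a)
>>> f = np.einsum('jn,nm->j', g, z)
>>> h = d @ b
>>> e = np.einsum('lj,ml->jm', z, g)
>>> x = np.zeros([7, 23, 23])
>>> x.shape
(7, 23, 23)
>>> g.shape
(7, 7)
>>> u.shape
(23, 37)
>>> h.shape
(7, 29)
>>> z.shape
(7, 29)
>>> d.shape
(7, 7)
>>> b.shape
(7, 29)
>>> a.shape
(23, 7)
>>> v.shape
(29,)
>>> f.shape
(7,)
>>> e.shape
(29, 7)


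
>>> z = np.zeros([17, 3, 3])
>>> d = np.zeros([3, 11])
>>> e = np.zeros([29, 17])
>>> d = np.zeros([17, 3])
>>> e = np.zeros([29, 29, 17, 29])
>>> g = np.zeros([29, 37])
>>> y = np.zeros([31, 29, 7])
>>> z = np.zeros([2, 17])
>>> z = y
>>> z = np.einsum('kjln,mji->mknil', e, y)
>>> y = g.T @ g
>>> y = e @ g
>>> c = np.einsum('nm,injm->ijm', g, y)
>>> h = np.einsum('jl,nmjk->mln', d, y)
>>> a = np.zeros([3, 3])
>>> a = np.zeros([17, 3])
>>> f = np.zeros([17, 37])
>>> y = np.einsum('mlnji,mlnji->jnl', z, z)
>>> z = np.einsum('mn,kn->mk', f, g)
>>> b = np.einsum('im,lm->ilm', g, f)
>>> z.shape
(17, 29)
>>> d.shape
(17, 3)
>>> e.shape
(29, 29, 17, 29)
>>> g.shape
(29, 37)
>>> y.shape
(7, 29, 29)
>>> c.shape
(29, 17, 37)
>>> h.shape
(29, 3, 29)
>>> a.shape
(17, 3)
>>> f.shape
(17, 37)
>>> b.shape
(29, 17, 37)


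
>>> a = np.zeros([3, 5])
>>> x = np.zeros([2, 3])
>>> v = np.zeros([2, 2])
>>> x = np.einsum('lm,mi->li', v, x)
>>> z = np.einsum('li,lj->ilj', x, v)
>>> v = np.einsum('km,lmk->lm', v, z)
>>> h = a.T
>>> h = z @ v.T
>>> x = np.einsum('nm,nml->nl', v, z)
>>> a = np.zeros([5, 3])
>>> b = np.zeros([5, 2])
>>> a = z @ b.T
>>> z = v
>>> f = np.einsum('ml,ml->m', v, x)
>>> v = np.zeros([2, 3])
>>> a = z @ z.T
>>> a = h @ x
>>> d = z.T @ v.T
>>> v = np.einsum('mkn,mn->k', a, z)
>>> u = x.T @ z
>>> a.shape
(3, 2, 2)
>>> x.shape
(3, 2)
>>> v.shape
(2,)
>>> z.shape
(3, 2)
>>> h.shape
(3, 2, 3)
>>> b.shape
(5, 2)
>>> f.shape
(3,)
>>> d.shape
(2, 2)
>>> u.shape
(2, 2)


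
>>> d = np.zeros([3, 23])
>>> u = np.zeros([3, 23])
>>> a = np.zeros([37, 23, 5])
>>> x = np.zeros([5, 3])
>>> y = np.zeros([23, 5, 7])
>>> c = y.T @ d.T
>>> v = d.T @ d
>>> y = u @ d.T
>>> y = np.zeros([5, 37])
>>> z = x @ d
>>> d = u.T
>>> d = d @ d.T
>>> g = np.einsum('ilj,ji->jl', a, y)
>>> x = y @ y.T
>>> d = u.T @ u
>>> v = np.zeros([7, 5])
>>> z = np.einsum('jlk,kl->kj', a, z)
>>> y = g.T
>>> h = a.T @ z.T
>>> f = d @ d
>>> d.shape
(23, 23)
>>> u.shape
(3, 23)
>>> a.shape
(37, 23, 5)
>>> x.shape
(5, 5)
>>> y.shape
(23, 5)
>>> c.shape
(7, 5, 3)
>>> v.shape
(7, 5)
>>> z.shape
(5, 37)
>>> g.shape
(5, 23)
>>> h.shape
(5, 23, 5)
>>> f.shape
(23, 23)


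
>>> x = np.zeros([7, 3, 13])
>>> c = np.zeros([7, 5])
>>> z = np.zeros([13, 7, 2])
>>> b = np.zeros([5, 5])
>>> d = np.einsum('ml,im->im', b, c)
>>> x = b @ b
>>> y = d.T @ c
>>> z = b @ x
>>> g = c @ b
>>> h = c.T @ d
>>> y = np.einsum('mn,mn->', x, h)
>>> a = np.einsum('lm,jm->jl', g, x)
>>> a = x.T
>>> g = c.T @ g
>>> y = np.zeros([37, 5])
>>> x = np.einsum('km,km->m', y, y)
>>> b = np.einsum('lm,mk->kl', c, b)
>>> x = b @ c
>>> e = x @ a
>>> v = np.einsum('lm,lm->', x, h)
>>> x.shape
(5, 5)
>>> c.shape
(7, 5)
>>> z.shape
(5, 5)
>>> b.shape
(5, 7)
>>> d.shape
(7, 5)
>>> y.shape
(37, 5)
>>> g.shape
(5, 5)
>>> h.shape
(5, 5)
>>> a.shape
(5, 5)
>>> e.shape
(5, 5)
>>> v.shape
()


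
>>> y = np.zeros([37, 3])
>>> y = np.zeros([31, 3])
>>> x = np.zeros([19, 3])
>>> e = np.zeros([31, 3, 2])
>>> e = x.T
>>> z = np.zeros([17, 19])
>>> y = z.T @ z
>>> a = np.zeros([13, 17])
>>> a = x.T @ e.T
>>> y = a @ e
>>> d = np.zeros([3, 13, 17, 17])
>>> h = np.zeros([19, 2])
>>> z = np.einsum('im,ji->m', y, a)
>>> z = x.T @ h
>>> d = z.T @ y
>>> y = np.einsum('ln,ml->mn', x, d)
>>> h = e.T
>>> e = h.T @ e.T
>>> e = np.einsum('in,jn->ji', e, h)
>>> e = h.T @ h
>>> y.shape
(2, 3)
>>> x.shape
(19, 3)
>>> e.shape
(3, 3)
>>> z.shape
(3, 2)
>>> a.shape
(3, 3)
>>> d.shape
(2, 19)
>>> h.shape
(19, 3)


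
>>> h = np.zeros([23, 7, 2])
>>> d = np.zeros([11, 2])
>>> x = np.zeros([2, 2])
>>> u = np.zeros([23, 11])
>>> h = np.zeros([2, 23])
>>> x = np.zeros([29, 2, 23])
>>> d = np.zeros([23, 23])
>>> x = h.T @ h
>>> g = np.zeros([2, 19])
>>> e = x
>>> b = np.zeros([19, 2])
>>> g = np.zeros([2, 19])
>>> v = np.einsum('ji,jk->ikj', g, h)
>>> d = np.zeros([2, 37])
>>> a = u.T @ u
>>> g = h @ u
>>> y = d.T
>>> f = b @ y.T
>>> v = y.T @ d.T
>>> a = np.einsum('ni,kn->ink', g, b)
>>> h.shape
(2, 23)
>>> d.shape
(2, 37)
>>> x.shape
(23, 23)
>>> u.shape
(23, 11)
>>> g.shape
(2, 11)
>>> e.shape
(23, 23)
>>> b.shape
(19, 2)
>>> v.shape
(2, 2)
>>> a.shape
(11, 2, 19)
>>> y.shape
(37, 2)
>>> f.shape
(19, 37)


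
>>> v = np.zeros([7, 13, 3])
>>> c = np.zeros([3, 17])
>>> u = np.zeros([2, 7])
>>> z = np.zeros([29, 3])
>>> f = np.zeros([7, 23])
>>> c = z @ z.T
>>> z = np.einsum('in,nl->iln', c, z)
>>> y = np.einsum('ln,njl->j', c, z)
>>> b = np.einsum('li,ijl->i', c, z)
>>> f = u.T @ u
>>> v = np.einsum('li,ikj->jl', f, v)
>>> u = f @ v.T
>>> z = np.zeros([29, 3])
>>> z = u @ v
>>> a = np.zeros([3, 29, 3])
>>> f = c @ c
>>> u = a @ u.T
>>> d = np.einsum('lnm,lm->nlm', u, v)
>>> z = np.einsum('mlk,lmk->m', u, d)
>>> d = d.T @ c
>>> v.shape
(3, 7)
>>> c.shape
(29, 29)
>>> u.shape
(3, 29, 7)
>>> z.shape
(3,)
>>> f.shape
(29, 29)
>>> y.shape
(3,)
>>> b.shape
(29,)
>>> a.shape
(3, 29, 3)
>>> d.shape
(7, 3, 29)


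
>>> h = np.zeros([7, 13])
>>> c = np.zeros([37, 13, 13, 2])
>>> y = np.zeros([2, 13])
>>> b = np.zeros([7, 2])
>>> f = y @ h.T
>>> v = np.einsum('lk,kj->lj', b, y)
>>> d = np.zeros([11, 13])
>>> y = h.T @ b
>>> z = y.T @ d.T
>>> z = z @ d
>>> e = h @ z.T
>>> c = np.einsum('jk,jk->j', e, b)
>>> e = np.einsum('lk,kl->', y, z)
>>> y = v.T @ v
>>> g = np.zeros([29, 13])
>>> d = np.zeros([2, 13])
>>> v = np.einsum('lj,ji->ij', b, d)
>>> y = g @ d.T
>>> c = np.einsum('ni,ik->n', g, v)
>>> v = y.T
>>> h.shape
(7, 13)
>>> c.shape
(29,)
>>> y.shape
(29, 2)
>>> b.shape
(7, 2)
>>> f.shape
(2, 7)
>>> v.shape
(2, 29)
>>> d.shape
(2, 13)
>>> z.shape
(2, 13)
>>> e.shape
()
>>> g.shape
(29, 13)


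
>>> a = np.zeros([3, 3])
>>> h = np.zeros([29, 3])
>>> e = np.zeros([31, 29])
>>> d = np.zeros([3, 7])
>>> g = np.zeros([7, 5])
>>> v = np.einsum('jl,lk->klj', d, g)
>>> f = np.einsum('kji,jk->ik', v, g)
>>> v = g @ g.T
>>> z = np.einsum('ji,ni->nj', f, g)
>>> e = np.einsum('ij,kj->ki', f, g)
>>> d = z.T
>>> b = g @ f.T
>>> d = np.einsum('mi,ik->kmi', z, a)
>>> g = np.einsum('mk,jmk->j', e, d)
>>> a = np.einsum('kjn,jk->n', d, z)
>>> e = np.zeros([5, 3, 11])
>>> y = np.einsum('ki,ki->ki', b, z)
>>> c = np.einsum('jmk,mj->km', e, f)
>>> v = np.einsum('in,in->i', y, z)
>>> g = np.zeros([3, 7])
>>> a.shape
(3,)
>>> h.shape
(29, 3)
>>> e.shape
(5, 3, 11)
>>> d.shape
(3, 7, 3)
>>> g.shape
(3, 7)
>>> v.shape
(7,)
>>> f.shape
(3, 5)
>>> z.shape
(7, 3)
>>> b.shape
(7, 3)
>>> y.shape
(7, 3)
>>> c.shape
(11, 3)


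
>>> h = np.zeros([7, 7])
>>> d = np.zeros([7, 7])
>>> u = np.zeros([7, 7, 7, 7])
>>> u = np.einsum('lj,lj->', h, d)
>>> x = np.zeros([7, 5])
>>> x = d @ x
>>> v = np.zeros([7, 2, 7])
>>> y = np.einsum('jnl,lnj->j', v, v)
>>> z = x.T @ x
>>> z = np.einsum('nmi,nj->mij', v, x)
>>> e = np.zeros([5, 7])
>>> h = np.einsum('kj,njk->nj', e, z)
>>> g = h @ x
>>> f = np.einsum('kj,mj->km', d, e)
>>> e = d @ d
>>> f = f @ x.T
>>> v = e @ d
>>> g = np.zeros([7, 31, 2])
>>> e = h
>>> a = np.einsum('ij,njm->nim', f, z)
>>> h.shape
(2, 7)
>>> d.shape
(7, 7)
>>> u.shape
()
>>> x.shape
(7, 5)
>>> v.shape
(7, 7)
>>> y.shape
(7,)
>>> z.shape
(2, 7, 5)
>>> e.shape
(2, 7)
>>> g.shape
(7, 31, 2)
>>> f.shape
(7, 7)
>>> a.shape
(2, 7, 5)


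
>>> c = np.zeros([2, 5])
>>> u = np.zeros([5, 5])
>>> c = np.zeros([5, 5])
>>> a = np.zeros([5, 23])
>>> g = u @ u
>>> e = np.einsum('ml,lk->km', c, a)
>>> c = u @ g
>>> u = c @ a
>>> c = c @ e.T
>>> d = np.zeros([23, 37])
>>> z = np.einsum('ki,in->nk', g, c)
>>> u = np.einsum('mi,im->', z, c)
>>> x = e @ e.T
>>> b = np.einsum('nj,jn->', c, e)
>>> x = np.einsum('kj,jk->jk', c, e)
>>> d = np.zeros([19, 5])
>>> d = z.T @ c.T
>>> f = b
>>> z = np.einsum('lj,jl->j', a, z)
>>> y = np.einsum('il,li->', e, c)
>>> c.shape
(5, 23)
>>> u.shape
()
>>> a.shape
(5, 23)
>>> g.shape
(5, 5)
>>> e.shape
(23, 5)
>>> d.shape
(5, 5)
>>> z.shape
(23,)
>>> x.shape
(23, 5)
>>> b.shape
()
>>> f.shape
()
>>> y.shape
()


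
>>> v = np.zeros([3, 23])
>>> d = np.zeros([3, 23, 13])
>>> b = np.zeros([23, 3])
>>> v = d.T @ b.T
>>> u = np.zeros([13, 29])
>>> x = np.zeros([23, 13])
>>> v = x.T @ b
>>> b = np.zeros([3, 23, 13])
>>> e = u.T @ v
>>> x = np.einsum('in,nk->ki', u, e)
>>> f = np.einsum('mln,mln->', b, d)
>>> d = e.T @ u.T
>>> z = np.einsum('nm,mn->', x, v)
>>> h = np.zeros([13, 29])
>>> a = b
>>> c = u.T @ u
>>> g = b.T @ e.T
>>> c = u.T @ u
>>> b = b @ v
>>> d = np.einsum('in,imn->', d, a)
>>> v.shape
(13, 3)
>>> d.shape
()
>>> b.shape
(3, 23, 3)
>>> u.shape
(13, 29)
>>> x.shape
(3, 13)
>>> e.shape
(29, 3)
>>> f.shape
()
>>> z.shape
()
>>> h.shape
(13, 29)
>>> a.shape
(3, 23, 13)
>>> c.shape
(29, 29)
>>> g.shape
(13, 23, 29)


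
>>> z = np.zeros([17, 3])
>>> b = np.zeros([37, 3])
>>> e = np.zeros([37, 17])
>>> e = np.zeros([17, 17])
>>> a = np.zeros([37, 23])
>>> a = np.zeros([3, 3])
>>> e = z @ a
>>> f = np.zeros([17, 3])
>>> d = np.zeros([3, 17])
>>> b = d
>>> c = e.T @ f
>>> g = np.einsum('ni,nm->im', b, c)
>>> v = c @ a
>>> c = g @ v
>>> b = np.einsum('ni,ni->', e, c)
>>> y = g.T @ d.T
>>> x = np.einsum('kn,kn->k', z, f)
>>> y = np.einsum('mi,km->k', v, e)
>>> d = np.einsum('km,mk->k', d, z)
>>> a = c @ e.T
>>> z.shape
(17, 3)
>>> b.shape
()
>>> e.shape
(17, 3)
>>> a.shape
(17, 17)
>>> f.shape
(17, 3)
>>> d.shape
(3,)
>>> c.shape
(17, 3)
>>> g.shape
(17, 3)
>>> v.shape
(3, 3)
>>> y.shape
(17,)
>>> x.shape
(17,)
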